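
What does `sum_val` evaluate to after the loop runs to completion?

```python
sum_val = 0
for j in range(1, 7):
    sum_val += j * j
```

Let's trace through this code step by step.

Initialize: sum_val = 0
Entering loop: for j in range(1, 7):
After iteration 1: j = 1, sum_val = 1
After iteration 2: j = 2, sum_val = 5
After iteration 3: j = 3, sum_val = 14
After iteration 4: j = 4, sum_val = 30
After iteration 5: j = 5, sum_val = 55
After iteration 6: j = 6, sum_val = 91
Loop ends.

Final answer: 91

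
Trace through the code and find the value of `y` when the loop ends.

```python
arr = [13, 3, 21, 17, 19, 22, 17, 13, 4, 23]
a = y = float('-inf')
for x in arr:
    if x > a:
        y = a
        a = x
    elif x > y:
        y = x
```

Let's trace through this code step by step.

Initialize: arr = [13, 3, 21, 17, 19, 22, 17, 13, 4, 23]
Initialize: a = -inf
Initialize: y = -inf
Entering loop: for x in arr:
After iteration 1: x = 13, a = 13, y = -inf
After iteration 2: x = 3, a = 13, y = 3
After iteration 3: x = 21, a = 21, y = 13
After iteration 4: x = 17, a = 21, y = 17
After iteration 5: x = 19, a = 21, y = 19
After iteration 6: x = 22, a = 22, y = 21
After iteration 7: x = 17, a = 22, y = 21
After iteration 8: x = 13, a = 22, y = 21
After iteration 9: x = 4, a = 22, y = 21
After iteration 10: x = 23, a = 23, y = 22
Loop ends.

Final answer: 22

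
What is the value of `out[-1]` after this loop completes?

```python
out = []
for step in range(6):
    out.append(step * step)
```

Let's trace through this code step by step.

Initialize: out = []
Entering loop: for step in range(6):
After iteration 1: step = 0, out = [0]
After iteration 2: step = 1, out = [0, 1]
After iteration 3: step = 2, out = [0, 1, 4]
After iteration 4: step = 3, out = [0, 1, 4, 9]
After iteration 5: step = 4, out = [0, 1, 4, 9, 16]
After iteration 6: step = 5, out = [0, 1, 4, 9, 16, 25]
Loop ends.
out[-1] = 25

Final answer: 25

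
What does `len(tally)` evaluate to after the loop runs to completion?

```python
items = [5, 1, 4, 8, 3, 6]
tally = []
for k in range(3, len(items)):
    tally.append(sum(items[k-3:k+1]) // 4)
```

Let's trace through this code step by step.

Initialize: items = [5, 1, 4, 8, 3, 6]
Initialize: tally = []
Entering loop: for k in range(3, len(items)):
After iteration 1: k = 3, tally = [4]
After iteration 2: k = 4, tally = [4, 4]
After iteration 3: k = 5, tally = [4, 4, 5]
Loop ends.
len(tally) = 3

Final answer: 3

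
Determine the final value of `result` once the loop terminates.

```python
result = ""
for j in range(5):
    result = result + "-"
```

Let's trace through this code step by step.

Initialize: result = ''
Entering loop: for j in range(5):
After iteration 1: j = 0, result = '-'
After iteration 2: j = 1, result = '--'
After iteration 3: j = 2, result = '---'
After iteration 4: j = 3, result = '----'
After iteration 5: j = 4, result = '-----'
Loop ends.

Final answer: '-----'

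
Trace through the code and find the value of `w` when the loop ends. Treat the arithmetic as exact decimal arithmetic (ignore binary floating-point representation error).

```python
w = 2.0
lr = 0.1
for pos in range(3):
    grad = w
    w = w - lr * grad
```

Let's trace through this code step by step.

Initialize: w = 2.0
Initialize: lr = 0.1
Entering loop: for pos in range(3):
After iteration 1: pos = 0, w = 1.8, grad = 2.0
After iteration 2: pos = 1, w = 1.62, grad = 1.8
After iteration 3: pos = 2, w = 1.458, grad = 1.62
Loop ends.

Final answer: 1.458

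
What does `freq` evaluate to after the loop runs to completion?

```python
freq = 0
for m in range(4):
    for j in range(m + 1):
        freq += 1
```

Let's trace through this code step by step.

Initialize: freq = 0
Entering loop: for m in range(4):
After iteration 1: m = 0, freq = 1, j = 0
After iteration 2: m = 1, freq = 3, j = 1
After iteration 3: m = 2, freq = 6, j = 2
After iteration 4: m = 3, freq = 10, j = 3
Loop ends.

Final answer: 10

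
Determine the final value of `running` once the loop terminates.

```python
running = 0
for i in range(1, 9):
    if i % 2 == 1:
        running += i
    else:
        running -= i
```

Let's trace through this code step by step.

Initialize: running = 0
Entering loop: for i in range(1, 9):
After iteration 1: i = 1, running = 1
After iteration 2: i = 2, running = -1
After iteration 3: i = 3, running = 2
After iteration 4: i = 4, running = -2
After iteration 5: i = 5, running = 3
After iteration 6: i = 6, running = -3
After iteration 7: i = 7, running = 4
After iteration 8: i = 8, running = -4
Loop ends.

Final answer: -4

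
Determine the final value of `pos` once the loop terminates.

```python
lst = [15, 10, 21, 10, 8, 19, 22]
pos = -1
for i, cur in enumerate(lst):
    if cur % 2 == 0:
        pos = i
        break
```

Let's trace through this code step by step.

Initialize: lst = [15, 10, 21, 10, 8, 19, 22]
Initialize: pos = -1
Entering loop: for i, cur in enumerate(lst):
After iteration 1: i = 0, cur = 15, pos = -1
After iteration 2: i = 1, cur = 10, pos = 1
Loop ends.

Final answer: 1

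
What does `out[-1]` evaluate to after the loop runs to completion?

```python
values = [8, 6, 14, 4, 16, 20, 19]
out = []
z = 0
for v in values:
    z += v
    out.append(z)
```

Let's trace through this code step by step.

Initialize: values = [8, 6, 14, 4, 16, 20, 19]
Initialize: out = []
Initialize: z = 0
Entering loop: for v in values:
After iteration 1: v = 8, out = [8], z = 8
After iteration 2: v = 6, out = [8, 14], z = 14
After iteration 3: v = 14, out = [8, 14, 28], z = 28
After iteration 4: v = 4, out = [8, 14, 28, 32], z = 32
After iteration 5: v = 16, out = [8, 14, 28, 32, 48], z = 48
After iteration 6: v = 20, out = [8, 14, 28, 32, 48, 68], z = 68
After iteration 7: v = 19, out = [8, 14, 28, 32, 48, 68, 87], z = 87
Loop ends.
out[-1] = 87

Final answer: 87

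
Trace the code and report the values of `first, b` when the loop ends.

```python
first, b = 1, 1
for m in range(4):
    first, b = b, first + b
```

Let's trace through this code step by step.

Initialize: first = 1
Initialize: b = 1
Entering loop: for m in range(4):
After iteration 1: m = 0, first = 1, b = 2
After iteration 2: m = 1, first = 2, b = 3
After iteration 3: m = 2, first = 3, b = 5
After iteration 4: m = 3, first = 5, b = 8
Loop ends.

Final answer: 5, 8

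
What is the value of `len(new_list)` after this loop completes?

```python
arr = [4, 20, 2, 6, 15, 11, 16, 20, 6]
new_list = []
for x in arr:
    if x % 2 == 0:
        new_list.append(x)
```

Let's trace through this code step by step.

Initialize: arr = [4, 20, 2, 6, 15, 11, 16, 20, 6]
Initialize: new_list = []
Entering loop: for x in arr:
After iteration 1: x = 4, new_list = [4]
After iteration 2: x = 20, new_list = [4, 20]
After iteration 3: x = 2, new_list = [4, 20, 2]
After iteration 4: x = 6, new_list = [4, 20, 2, 6]
After iteration 5: x = 15, new_list = [4, 20, 2, 6]
After iteration 6: x = 11, new_list = [4, 20, 2, 6]
After iteration 7: x = 16, new_list = [4, 20, 2, 6, 16]
After iteration 8: x = 20, new_list = [4, 20, 2, 6, 16, 20]
After iteration 9: x = 6, new_list = [4, 20, 2, 6, 16, 20, 6]
Loop ends.
len(new_list) = 7

Final answer: 7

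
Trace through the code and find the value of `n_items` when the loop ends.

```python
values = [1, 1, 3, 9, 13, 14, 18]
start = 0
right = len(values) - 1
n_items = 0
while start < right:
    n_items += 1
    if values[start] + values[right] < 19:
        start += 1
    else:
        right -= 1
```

Let's trace through this code step by step.

Initialize: values = [1, 1, 3, 9, 13, 14, 18]
Initialize: start = 0
Initialize: right = 6
Initialize: n_items = 0
Entering loop: while start < right:
After iteration 1: start = 0, right = 5, n_items = 1
After iteration 2: start = 1, right = 5, n_items = 2
After iteration 3: start = 2, right = 5, n_items = 3
After iteration 4: start = 3, right = 5, n_items = 4
After iteration 5: start = 3, right = 4, n_items = 5
After iteration 6: start = 3, right = 3, n_items = 6
Loop ends.

Final answer: 6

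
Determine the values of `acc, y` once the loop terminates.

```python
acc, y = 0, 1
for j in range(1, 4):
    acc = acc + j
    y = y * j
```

Let's trace through this code step by step.

Initialize: acc = 0
Initialize: y = 1
Entering loop: for j in range(1, 4):
After iteration 1: j = 1, acc = 1, y = 1
After iteration 2: j = 2, acc = 3, y = 2
After iteration 3: j = 3, acc = 6, y = 6
Loop ends.

Final answer: 6, 6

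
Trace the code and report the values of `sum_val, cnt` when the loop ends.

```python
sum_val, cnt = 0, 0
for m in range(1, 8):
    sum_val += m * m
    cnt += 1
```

Let's trace through this code step by step.

Initialize: sum_val = 0
Initialize: cnt = 0
Entering loop: for m in range(1, 8):
After iteration 1: m = 1, sum_val = 1, cnt = 1
After iteration 2: m = 2, sum_val = 5, cnt = 2
After iteration 3: m = 3, sum_val = 14, cnt = 3
After iteration 4: m = 4, sum_val = 30, cnt = 4
After iteration 5: m = 5, sum_val = 55, cnt = 5
After iteration 6: m = 6, sum_val = 91, cnt = 6
After iteration 7: m = 7, sum_val = 140, cnt = 7
Loop ends.

Final answer: 140, 7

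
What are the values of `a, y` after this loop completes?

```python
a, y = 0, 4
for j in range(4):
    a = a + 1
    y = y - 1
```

Let's trace through this code step by step.

Initialize: a = 0
Initialize: y = 4
Entering loop: for j in range(4):
After iteration 1: j = 0, a = 1, y = 3
After iteration 2: j = 1, a = 2, y = 2
After iteration 3: j = 2, a = 3, y = 1
After iteration 4: j = 3, a = 4, y = 0
Loop ends.

Final answer: 4, 0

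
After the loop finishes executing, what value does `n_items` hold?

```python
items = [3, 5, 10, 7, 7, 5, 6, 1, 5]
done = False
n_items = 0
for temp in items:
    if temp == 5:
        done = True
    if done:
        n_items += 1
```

Let's trace through this code step by step.

Initialize: items = [3, 5, 10, 7, 7, 5, 6, 1, 5]
Initialize: done = False
Initialize: n_items = 0
Entering loop: for temp in items:
After iteration 1: temp = 3, done = False, n_items = 0
After iteration 2: temp = 5, done = True, n_items = 1
After iteration 3: temp = 10, done = True, n_items = 2
After iteration 4: temp = 7, done = True, n_items = 3
After iteration 5: temp = 7, done = True, n_items = 4
After iteration 6: temp = 5, done = True, n_items = 5
After iteration 7: temp = 6, done = True, n_items = 6
After iteration 8: temp = 1, done = True, n_items = 7
After iteration 9: temp = 5, done = True, n_items = 8
Loop ends.

Final answer: 8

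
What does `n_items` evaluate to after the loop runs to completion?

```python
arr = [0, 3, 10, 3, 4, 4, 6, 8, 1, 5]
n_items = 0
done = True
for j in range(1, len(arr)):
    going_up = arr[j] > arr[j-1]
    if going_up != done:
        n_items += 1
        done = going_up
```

Let's trace through this code step by step.

Initialize: arr = [0, 3, 10, 3, 4, 4, 6, 8, 1, 5]
Initialize: n_items = 0
Initialize: done = True
Entering loop: for j in range(1, len(arr)):
After iteration 1: j = 1, n_items = 0, done = True, going_up = True
After iteration 2: j = 2, n_items = 0, done = True, going_up = True
After iteration 3: j = 3, n_items = 1, done = False, going_up = False
After iteration 4: j = 4, n_items = 2, done = True, going_up = True
After iteration 5: j = 5, n_items = 3, done = False, going_up = False
After iteration 6: j = 6, n_items = 4, done = True, going_up = True
After iteration 7: j = 7, n_items = 4, done = True, going_up = True
After iteration 8: j = 8, n_items = 5, done = False, going_up = False
After iteration 9: j = 9, n_items = 6, done = True, going_up = True
Loop ends.

Final answer: 6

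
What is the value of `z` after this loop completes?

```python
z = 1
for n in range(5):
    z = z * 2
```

Let's trace through this code step by step.

Initialize: z = 1
Entering loop: for n in range(5):
After iteration 1: n = 0, z = 2
After iteration 2: n = 1, z = 4
After iteration 3: n = 2, z = 8
After iteration 4: n = 3, z = 16
After iteration 5: n = 4, z = 32
Loop ends.

Final answer: 32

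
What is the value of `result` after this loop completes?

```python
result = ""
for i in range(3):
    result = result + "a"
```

Let's trace through this code step by step.

Initialize: result = ''
Entering loop: for i in range(3):
After iteration 1: i = 0, result = 'a'
After iteration 2: i = 1, result = 'aa'
After iteration 3: i = 2, result = 'aaa'
Loop ends.

Final answer: 'aaa'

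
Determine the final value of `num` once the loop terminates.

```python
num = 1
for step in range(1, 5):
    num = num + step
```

Let's trace through this code step by step.

Initialize: num = 1
Entering loop: for step in range(1, 5):
After iteration 1: step = 1, num = 2
After iteration 2: step = 2, num = 4
After iteration 3: step = 3, num = 7
After iteration 4: step = 4, num = 11
Loop ends.

Final answer: 11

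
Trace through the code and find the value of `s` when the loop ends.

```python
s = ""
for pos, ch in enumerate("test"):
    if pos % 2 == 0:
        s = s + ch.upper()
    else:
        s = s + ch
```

Let's trace through this code step by step.

Initialize: s = ''
Entering loop: for pos, ch in enumerate("test"):
After iteration 1: pos = 0, ch = 't', s = 'T'
After iteration 2: pos = 1, ch = 'e', s = 'Te'
After iteration 3: pos = 2, ch = 's', s = 'TeS'
After iteration 4: pos = 3, ch = 't', s = 'TeSt'
Loop ends.

Final answer: 'TeSt'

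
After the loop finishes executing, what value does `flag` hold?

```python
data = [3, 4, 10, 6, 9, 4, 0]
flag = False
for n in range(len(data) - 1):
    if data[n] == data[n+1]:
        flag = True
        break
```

Let's trace through this code step by step.

Initialize: data = [3, 4, 10, 6, 9, 4, 0]
Initialize: flag = False
Entering loop: for n in range(len(data) - 1):
After iteration 1: n = 0, flag = False
After iteration 2: n = 1, flag = False
After iteration 3: n = 2, flag = False
After iteration 4: n = 3, flag = False
After iteration 5: n = 4, flag = False
After iteration 6: n = 5, flag = False
Loop ends.

Final answer: False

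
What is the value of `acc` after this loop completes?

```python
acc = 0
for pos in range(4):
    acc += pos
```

Let's trace through this code step by step.

Initialize: acc = 0
Entering loop: for pos in range(4):
After iteration 1: pos = 0, acc = 0
After iteration 2: pos = 1, acc = 1
After iteration 3: pos = 2, acc = 3
After iteration 4: pos = 3, acc = 6
Loop ends.

Final answer: 6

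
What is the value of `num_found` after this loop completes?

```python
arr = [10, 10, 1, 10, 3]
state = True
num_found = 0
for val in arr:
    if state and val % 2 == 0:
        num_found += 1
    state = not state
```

Let's trace through this code step by step.

Initialize: arr = [10, 10, 1, 10, 3]
Initialize: state = True
Initialize: num_found = 0
Entering loop: for val in arr:
After iteration 1: val = 10, state = False, num_found = 1
After iteration 2: val = 10, state = True, num_found = 1
After iteration 3: val = 1, state = False, num_found = 1
After iteration 4: val = 10, state = True, num_found = 1
After iteration 5: val = 3, state = False, num_found = 1
Loop ends.

Final answer: 1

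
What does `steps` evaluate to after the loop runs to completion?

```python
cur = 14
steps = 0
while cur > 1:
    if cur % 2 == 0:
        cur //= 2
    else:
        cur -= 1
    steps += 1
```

Let's trace through this code step by step.

Initialize: cur = 14
Initialize: steps = 0
Entering loop: while cur > 1:
After iteration 1: cur = 7, steps = 1
After iteration 2: cur = 6, steps = 2
After iteration 3: cur = 3, steps = 3
After iteration 4: cur = 2, steps = 4
After iteration 5: cur = 1, steps = 5
Loop ends.

Final answer: 5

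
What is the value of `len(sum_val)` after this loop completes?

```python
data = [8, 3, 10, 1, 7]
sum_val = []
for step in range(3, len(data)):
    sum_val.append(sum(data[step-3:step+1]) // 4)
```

Let's trace through this code step by step.

Initialize: data = [8, 3, 10, 1, 7]
Initialize: sum_val = []
Entering loop: for step in range(3, len(data)):
After iteration 1: step = 3, sum_val = [5]
After iteration 2: step = 4, sum_val = [5, 5]
Loop ends.
len(sum_val) = 2

Final answer: 2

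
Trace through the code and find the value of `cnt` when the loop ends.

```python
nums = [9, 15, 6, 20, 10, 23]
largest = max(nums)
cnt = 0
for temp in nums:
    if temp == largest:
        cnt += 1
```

Let's trace through this code step by step.

Initialize: nums = [9, 15, 6, 20, 10, 23]
Initialize: largest = 23
Initialize: cnt = 0
Entering loop: for temp in nums:
After iteration 1: temp = 9, cnt = 0
After iteration 2: temp = 15, cnt = 0
After iteration 3: temp = 6, cnt = 0
After iteration 4: temp = 20, cnt = 0
After iteration 5: temp = 10, cnt = 0
After iteration 6: temp = 23, cnt = 1
Loop ends.

Final answer: 1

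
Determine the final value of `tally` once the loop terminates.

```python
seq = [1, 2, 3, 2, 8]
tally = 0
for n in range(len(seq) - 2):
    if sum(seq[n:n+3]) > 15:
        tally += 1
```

Let's trace through this code step by step.

Initialize: seq = [1, 2, 3, 2, 8]
Initialize: tally = 0
Entering loop: for n in range(len(seq) - 2):
After iteration 1: n = 0, tally = 0
After iteration 2: n = 1, tally = 0
After iteration 3: n = 2, tally = 0
Loop ends.

Final answer: 0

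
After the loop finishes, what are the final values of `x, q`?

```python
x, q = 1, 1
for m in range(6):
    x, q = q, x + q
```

Let's trace through this code step by step.

Initialize: x = 1
Initialize: q = 1
Entering loop: for m in range(6):
After iteration 1: m = 0, x = 1, q = 2
After iteration 2: m = 1, x = 2, q = 3
After iteration 3: m = 2, x = 3, q = 5
After iteration 4: m = 3, x = 5, q = 8
After iteration 5: m = 4, x = 8, q = 13
After iteration 6: m = 5, x = 13, q = 21
Loop ends.

Final answer: 13, 21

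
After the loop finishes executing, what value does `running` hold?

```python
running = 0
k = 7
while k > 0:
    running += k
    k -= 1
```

Let's trace through this code step by step.

Initialize: running = 0
Initialize: k = 7
Entering loop: while k > 0:
After iteration 1: running = 7, k = 6
After iteration 2: running = 13, k = 5
After iteration 3: running = 18, k = 4
After iteration 4: running = 22, k = 3
After iteration 5: running = 25, k = 2
After iteration 6: running = 27, k = 1
After iteration 7: running = 28, k = 0
Loop ends.

Final answer: 28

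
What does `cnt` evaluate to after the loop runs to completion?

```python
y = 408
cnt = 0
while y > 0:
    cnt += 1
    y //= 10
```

Let's trace through this code step by step.

Initialize: y = 408
Initialize: cnt = 0
Entering loop: while y > 0:
After iteration 1: y = 40, cnt = 1
After iteration 2: y = 4, cnt = 2
After iteration 3: y = 0, cnt = 3
Loop ends.

Final answer: 3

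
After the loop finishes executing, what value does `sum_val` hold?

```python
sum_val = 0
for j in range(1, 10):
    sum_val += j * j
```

Let's trace through this code step by step.

Initialize: sum_val = 0
Entering loop: for j in range(1, 10):
After iteration 1: j = 1, sum_val = 1
After iteration 2: j = 2, sum_val = 5
After iteration 3: j = 3, sum_val = 14
After iteration 4: j = 4, sum_val = 30
After iteration 5: j = 5, sum_val = 55
After iteration 6: j = 6, sum_val = 91
After iteration 7: j = 7, sum_val = 140
After iteration 8: j = 8, sum_val = 204
After iteration 9: j = 9, sum_val = 285
Loop ends.

Final answer: 285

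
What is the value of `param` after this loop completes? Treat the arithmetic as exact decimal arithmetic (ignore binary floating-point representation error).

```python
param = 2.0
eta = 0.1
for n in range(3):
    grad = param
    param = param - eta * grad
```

Let's trace through this code step by step.

Initialize: param = 2.0
Initialize: eta = 0.1
Entering loop: for n in range(3):
After iteration 1: n = 0, param = 1.8, grad = 2.0
After iteration 2: n = 1, param = 1.62, grad = 1.8
After iteration 3: n = 2, param = 1.458, grad = 1.62
Loop ends.

Final answer: 1.458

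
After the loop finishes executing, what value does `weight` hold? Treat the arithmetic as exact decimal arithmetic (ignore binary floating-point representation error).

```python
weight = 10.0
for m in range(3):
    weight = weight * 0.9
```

Let's trace through this code step by step.

Initialize: weight = 10.0
Entering loop: for m in range(3):
After iteration 1: m = 0, weight = 9.0
After iteration 2: m = 1, weight = 8.1
After iteration 3: m = 2, weight = 7.29
Loop ends.

Final answer: 7.29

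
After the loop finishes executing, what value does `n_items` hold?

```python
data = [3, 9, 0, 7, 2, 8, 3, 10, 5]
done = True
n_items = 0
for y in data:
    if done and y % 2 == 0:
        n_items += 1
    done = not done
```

Let's trace through this code step by step.

Initialize: data = [3, 9, 0, 7, 2, 8, 3, 10, 5]
Initialize: done = True
Initialize: n_items = 0
Entering loop: for y in data:
After iteration 1: y = 3, done = False, n_items = 0
After iteration 2: y = 9, done = True, n_items = 0
After iteration 3: y = 0, done = False, n_items = 1
After iteration 4: y = 7, done = True, n_items = 1
After iteration 5: y = 2, done = False, n_items = 2
After iteration 6: y = 8, done = True, n_items = 2
After iteration 7: y = 3, done = False, n_items = 2
After iteration 8: y = 10, done = True, n_items = 2
After iteration 9: y = 5, done = False, n_items = 2
Loop ends.

Final answer: 2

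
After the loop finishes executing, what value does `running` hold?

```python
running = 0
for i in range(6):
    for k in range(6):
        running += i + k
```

Let's trace through this code step by step.

Initialize: running = 0
Entering loop: for i in range(6):
After iteration 1: i = 0, running = 15
After iteration 2: i = 1, running = 36
After iteration 3: i = 2, running = 63
After iteration 4: i = 3, running = 96
After iteration 5: i = 4, running = 135
After iteration 6: i = 5, running = 180
Loop ends.

Final answer: 180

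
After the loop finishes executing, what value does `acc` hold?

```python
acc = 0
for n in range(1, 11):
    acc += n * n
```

Let's trace through this code step by step.

Initialize: acc = 0
Entering loop: for n in range(1, 11):
After iteration 1: n = 1, acc = 1
After iteration 2: n = 2, acc = 5
After iteration 3: n = 3, acc = 14
After iteration 4: n = 4, acc = 30
After iteration 5: n = 5, acc = 55
After iteration 6: n = 6, acc = 91
After iteration 7: n = 7, acc = 140
After iteration 8: n = 8, acc = 204
After iteration 9: n = 9, acc = 285
After iteration 10: n = 10, acc = 385
Loop ends.

Final answer: 385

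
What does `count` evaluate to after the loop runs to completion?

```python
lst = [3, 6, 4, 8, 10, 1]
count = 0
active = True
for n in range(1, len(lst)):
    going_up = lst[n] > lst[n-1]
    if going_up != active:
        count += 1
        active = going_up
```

Let's trace through this code step by step.

Initialize: lst = [3, 6, 4, 8, 10, 1]
Initialize: count = 0
Initialize: active = True
Entering loop: for n in range(1, len(lst)):
After iteration 1: n = 1, count = 0, active = True, going_up = True
After iteration 2: n = 2, count = 1, active = False, going_up = False
After iteration 3: n = 3, count = 2, active = True, going_up = True
After iteration 4: n = 4, count = 2, active = True, going_up = True
After iteration 5: n = 5, count = 3, active = False, going_up = False
Loop ends.

Final answer: 3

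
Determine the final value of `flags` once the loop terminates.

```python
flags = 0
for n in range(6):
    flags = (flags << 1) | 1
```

Let's trace through this code step by step.

Initialize: flags = 0
Entering loop: for n in range(6):
After iteration 1: n = 0, flags = 1
After iteration 2: n = 1, flags = 3
After iteration 3: n = 2, flags = 7
After iteration 4: n = 3, flags = 15
After iteration 5: n = 4, flags = 31
After iteration 6: n = 5, flags = 63
Loop ends.

Final answer: 63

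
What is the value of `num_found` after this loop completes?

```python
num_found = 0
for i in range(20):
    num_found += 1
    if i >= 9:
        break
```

Let's trace through this code step by step.

Initialize: num_found = 0
Entering loop: for i in range(20):
After iteration 1: i = 0, num_found = 1
After iteration 2: i = 1, num_found = 2
After iteration 3: i = 2, num_found = 3
After iteration 4: i = 3, num_found = 4
After iteration 5: i = 4, num_found = 5
After iteration 6: i = 5, num_found = 6
After iteration 7: i = 6, num_found = 7
After iteration 8: i = 7, num_found = 8
After iteration 9: i = 8, num_found = 9
After iteration 10: i = 9, num_found = 10
Loop ends.

Final answer: 10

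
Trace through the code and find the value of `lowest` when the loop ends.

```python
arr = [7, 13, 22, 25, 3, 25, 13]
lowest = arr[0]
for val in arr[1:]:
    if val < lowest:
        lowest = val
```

Let's trace through this code step by step.

Initialize: arr = [7, 13, 22, 25, 3, 25, 13]
Initialize: lowest = 7
Entering loop: for val in arr[1:]:
After iteration 1: val = 13, lowest = 7
After iteration 2: val = 22, lowest = 7
After iteration 3: val = 25, lowest = 7
After iteration 4: val = 3, lowest = 3
After iteration 5: val = 25, lowest = 3
After iteration 6: val = 13, lowest = 3
Loop ends.

Final answer: 3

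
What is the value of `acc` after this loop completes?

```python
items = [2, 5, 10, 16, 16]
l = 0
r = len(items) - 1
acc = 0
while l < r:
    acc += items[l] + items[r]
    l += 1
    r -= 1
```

Let's trace through this code step by step.

Initialize: items = [2, 5, 10, 16, 16]
Initialize: l = 0
Initialize: r = 4
Initialize: acc = 0
Entering loop: while l < r:
After iteration 1: l = 1, r = 3, acc = 18
After iteration 2: l = 2, r = 2, acc = 39
Loop ends.

Final answer: 39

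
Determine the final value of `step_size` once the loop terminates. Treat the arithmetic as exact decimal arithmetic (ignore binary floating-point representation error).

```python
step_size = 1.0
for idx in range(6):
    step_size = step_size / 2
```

Let's trace through this code step by step.

Initialize: step_size = 1.0
Entering loop: for idx in range(6):
After iteration 1: idx = 0, step_size = 0.5
After iteration 2: idx = 1, step_size = 0.25
After iteration 3: idx = 2, step_size = 0.125
After iteration 4: idx = 3, step_size = 0.0625
After iteration 5: idx = 4, step_size = 0.03125
After iteration 6: idx = 5, step_size = 0.015625
Loop ends.

Final answer: 0.015625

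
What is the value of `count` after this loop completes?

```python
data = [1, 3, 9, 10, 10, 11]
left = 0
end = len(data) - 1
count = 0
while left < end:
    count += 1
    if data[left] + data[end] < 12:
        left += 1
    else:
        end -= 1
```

Let's trace through this code step by step.

Initialize: data = [1, 3, 9, 10, 10, 11]
Initialize: left = 0
Initialize: end = 5
Initialize: count = 0
Entering loop: while left < end:
After iteration 1: left = 0, end = 4, count = 1
After iteration 2: left = 1, end = 4, count = 2
After iteration 3: left = 1, end = 3, count = 3
After iteration 4: left = 1, end = 2, count = 4
After iteration 5: left = 1, end = 1, count = 5
Loop ends.

Final answer: 5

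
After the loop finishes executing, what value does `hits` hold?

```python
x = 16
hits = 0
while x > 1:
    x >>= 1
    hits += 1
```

Let's trace through this code step by step.

Initialize: x = 16
Initialize: hits = 0
Entering loop: while x > 1:
After iteration 1: x = 8, hits = 1
After iteration 2: x = 4, hits = 2
After iteration 3: x = 2, hits = 3
After iteration 4: x = 1, hits = 4
Loop ends.

Final answer: 4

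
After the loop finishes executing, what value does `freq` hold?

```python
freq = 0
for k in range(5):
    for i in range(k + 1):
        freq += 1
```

Let's trace through this code step by step.

Initialize: freq = 0
Entering loop: for k in range(5):
After iteration 1: k = 0, freq = 1, i = 0
After iteration 2: k = 1, freq = 3, i = 1
After iteration 3: k = 2, freq = 6, i = 2
After iteration 4: k = 3, freq = 10, i = 3
After iteration 5: k = 4, freq = 15, i = 4
Loop ends.

Final answer: 15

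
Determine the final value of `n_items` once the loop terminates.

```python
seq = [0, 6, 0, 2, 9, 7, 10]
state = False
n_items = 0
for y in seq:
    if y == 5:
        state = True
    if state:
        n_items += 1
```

Let's trace through this code step by step.

Initialize: seq = [0, 6, 0, 2, 9, 7, 10]
Initialize: state = False
Initialize: n_items = 0
Entering loop: for y in seq:
After iteration 1: y = 0, n_items = 0
After iteration 2: y = 6, n_items = 0
After iteration 3: y = 0, n_items = 0
After iteration 4: y = 2, n_items = 0
After iteration 5: y = 9, n_items = 0
After iteration 6: y = 7, n_items = 0
After iteration 7: y = 10, n_items = 0
Loop ends.

Final answer: 0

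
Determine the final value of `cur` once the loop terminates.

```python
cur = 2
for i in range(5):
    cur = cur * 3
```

Let's trace through this code step by step.

Initialize: cur = 2
Entering loop: for i in range(5):
After iteration 1: i = 0, cur = 6
After iteration 2: i = 1, cur = 18
After iteration 3: i = 2, cur = 54
After iteration 4: i = 3, cur = 162
After iteration 5: i = 4, cur = 486
Loop ends.

Final answer: 486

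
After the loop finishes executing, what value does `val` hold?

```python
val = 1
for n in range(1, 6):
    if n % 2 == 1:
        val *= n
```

Let's trace through this code step by step.

Initialize: val = 1
Entering loop: for n in range(1, 6):
After iteration 1: n = 1, val = 1
After iteration 2: n = 2, val = 1
After iteration 3: n = 3, val = 3
After iteration 4: n = 4, val = 3
After iteration 5: n = 5, val = 15
Loop ends.

Final answer: 15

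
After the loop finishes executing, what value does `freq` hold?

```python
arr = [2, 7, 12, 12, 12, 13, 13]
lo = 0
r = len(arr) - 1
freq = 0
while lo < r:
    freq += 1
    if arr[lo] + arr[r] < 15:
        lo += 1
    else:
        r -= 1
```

Let's trace through this code step by step.

Initialize: arr = [2, 7, 12, 12, 12, 13, 13]
Initialize: lo = 0
Initialize: r = 6
Initialize: freq = 0
Entering loop: while lo < r:
After iteration 1: lo = 0, r = 5, freq = 1
After iteration 2: lo = 0, r = 4, freq = 2
After iteration 3: lo = 1, r = 4, freq = 3
After iteration 4: lo = 1, r = 3, freq = 4
After iteration 5: lo = 1, r = 2, freq = 5
After iteration 6: lo = 1, r = 1, freq = 6
Loop ends.

Final answer: 6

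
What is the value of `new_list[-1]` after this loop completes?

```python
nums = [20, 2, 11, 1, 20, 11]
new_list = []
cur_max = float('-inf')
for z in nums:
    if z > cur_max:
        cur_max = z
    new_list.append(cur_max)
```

Let's trace through this code step by step.

Initialize: nums = [20, 2, 11, 1, 20, 11]
Initialize: new_list = []
Initialize: cur_max = -inf
Entering loop: for z in nums:
After iteration 1: z = 20, new_list = [20], cur_max = 20
After iteration 2: z = 2, new_list = [20, 20], cur_max = 20
After iteration 3: z = 11, new_list = [20, 20, 20], cur_max = 20
After iteration 4: z = 1, new_list = [20, 20, 20, 20], cur_max = 20
After iteration 5: z = 20, new_list = [20, 20, 20, 20, 20], cur_max = 20
After iteration 6: z = 11, new_list = [20, 20, 20, 20, 20, 20], cur_max = 20
Loop ends.
new_list[-1] = 20

Final answer: 20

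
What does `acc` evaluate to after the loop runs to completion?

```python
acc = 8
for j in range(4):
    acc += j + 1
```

Let's trace through this code step by step.

Initialize: acc = 8
Entering loop: for j in range(4):
After iteration 1: j = 0, acc = 9
After iteration 2: j = 1, acc = 11
After iteration 3: j = 2, acc = 14
After iteration 4: j = 3, acc = 18
Loop ends.

Final answer: 18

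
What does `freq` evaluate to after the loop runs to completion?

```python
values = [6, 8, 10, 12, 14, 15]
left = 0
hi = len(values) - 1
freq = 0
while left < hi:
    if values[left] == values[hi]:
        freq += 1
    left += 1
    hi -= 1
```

Let's trace through this code step by step.

Initialize: values = [6, 8, 10, 12, 14, 15]
Initialize: left = 0
Initialize: hi = 5
Initialize: freq = 0
Entering loop: while left < hi:
After iteration 1: left = 1, hi = 4, freq = 0
After iteration 2: left = 2, hi = 3, freq = 0
After iteration 3: left = 3, hi = 2, freq = 0
Loop ends.

Final answer: 0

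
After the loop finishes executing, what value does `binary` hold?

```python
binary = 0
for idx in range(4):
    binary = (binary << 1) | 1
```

Let's trace through this code step by step.

Initialize: binary = 0
Entering loop: for idx in range(4):
After iteration 1: idx = 0, binary = 1
After iteration 2: idx = 1, binary = 3
After iteration 3: idx = 2, binary = 7
After iteration 4: idx = 3, binary = 15
Loop ends.

Final answer: 15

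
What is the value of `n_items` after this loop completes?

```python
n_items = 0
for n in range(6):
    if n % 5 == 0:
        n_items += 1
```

Let's trace through this code step by step.

Initialize: n_items = 0
Entering loop: for n in range(6):
After iteration 1: n = 0, n_items = 1
After iteration 2: n = 1, n_items = 1
After iteration 3: n = 2, n_items = 1
After iteration 4: n = 3, n_items = 1
After iteration 5: n = 4, n_items = 1
After iteration 6: n = 5, n_items = 2
Loop ends.

Final answer: 2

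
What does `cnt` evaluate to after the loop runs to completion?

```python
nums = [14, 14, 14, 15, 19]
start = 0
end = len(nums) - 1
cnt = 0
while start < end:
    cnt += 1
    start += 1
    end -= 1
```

Let's trace through this code step by step.

Initialize: nums = [14, 14, 14, 15, 19]
Initialize: start = 0
Initialize: end = 4
Initialize: cnt = 0
Entering loop: while start < end:
After iteration 1: start = 1, end = 3, cnt = 1
After iteration 2: start = 2, end = 2, cnt = 2
Loop ends.

Final answer: 2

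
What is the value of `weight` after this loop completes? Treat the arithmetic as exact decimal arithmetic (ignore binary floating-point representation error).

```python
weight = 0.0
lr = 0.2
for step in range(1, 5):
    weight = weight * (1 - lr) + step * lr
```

Let's trace through this code step by step.

Initialize: weight = 0.0
Initialize: lr = 0.2
Entering loop: for step in range(1, 5):
After iteration 1: step = 1, weight = 0.2
After iteration 2: step = 2, weight = 0.56
After iteration 3: step = 3, weight = 1.048
After iteration 4: step = 4, weight = 1.6384
Loop ends.

Final answer: 1.6384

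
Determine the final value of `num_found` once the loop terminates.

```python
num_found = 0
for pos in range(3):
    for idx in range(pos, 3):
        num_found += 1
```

Let's trace through this code step by step.

Initialize: num_found = 0
Entering loop: for pos in range(3):
After iteration 1: pos = 0, num_found = 3
After iteration 2: pos = 1, num_found = 5
After iteration 3: pos = 2, num_found = 6
Loop ends.

Final answer: 6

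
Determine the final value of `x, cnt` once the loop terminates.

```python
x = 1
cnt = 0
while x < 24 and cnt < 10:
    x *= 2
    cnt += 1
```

Let's trace through this code step by step.

Initialize: x = 1
Initialize: cnt = 0
Entering loop: while x < 24 and cnt < 10:
After iteration 1: x = 2, cnt = 1
After iteration 2: x = 4, cnt = 2
After iteration 3: x = 8, cnt = 3
After iteration 4: x = 16, cnt = 4
After iteration 5: x = 32, cnt = 5
Loop ends.

Final answer: 32, 5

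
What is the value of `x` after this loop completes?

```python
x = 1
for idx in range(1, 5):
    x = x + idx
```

Let's trace through this code step by step.

Initialize: x = 1
Entering loop: for idx in range(1, 5):
After iteration 1: idx = 1, x = 2
After iteration 2: idx = 2, x = 4
After iteration 3: idx = 3, x = 7
After iteration 4: idx = 4, x = 11
Loop ends.

Final answer: 11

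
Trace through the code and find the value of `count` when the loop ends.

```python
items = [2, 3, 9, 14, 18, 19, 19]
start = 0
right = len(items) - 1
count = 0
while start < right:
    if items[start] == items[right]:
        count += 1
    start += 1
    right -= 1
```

Let's trace through this code step by step.

Initialize: items = [2, 3, 9, 14, 18, 19, 19]
Initialize: start = 0
Initialize: right = 6
Initialize: count = 0
Entering loop: while start < right:
After iteration 1: start = 1, right = 5, count = 0
After iteration 2: start = 2, right = 4, count = 0
After iteration 3: start = 3, right = 3, count = 0
Loop ends.

Final answer: 0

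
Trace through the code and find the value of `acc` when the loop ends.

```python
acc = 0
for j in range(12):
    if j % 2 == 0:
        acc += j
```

Let's trace through this code step by step.

Initialize: acc = 0
Entering loop: for j in range(12):
After iteration 1: j = 0, acc = 0
After iteration 2: j = 1, acc = 0
After iteration 3: j = 2, acc = 2
After iteration 4: j = 3, acc = 2
After iteration 5: j = 4, acc = 6
After iteration 6: j = 5, acc = 6
After iteration 7: j = 6, acc = 12
After iteration 8: j = 7, acc = 12
After iteration 9: j = 8, acc = 20
After iteration 10: j = 9, acc = 20
After iteration 11: j = 10, acc = 30
After iteration 12: j = 11, acc = 30
Loop ends.

Final answer: 30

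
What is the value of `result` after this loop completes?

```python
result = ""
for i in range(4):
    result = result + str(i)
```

Let's trace through this code step by step.

Initialize: result = ''
Entering loop: for i in range(4):
After iteration 1: i = 0, result = '0'
After iteration 2: i = 1, result = '01'
After iteration 3: i = 2, result = '012'
After iteration 4: i = 3, result = '0123'
Loop ends.

Final answer: '0123'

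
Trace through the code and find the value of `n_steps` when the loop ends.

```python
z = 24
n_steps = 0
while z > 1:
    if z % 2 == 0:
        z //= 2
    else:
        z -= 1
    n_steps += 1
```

Let's trace through this code step by step.

Initialize: z = 24
Initialize: n_steps = 0
Entering loop: while z > 1:
After iteration 1: z = 12, n_steps = 1
After iteration 2: z = 6, n_steps = 2
After iteration 3: z = 3, n_steps = 3
After iteration 4: z = 2, n_steps = 4
After iteration 5: z = 1, n_steps = 5
Loop ends.

Final answer: 5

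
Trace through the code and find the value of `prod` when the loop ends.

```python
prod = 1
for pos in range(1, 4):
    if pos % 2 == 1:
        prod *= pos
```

Let's trace through this code step by step.

Initialize: prod = 1
Entering loop: for pos in range(1, 4):
After iteration 1: pos = 1, prod = 1
After iteration 2: pos = 2, prod = 1
After iteration 3: pos = 3, prod = 3
Loop ends.

Final answer: 3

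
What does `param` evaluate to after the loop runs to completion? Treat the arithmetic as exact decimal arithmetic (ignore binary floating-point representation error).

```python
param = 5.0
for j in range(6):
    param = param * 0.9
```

Let's trace through this code step by step.

Initialize: param = 5.0
Entering loop: for j in range(6):
After iteration 1: j = 0, param = 4.5
After iteration 2: j = 1, param = 4.05
After iteration 3: j = 2, param = 3.645
After iteration 4: j = 3, param = 3.2805
After iteration 5: j = 4, param = 2.95245
After iteration 6: j = 5, param = 2.657205
Loop ends.

Final answer: 2.657205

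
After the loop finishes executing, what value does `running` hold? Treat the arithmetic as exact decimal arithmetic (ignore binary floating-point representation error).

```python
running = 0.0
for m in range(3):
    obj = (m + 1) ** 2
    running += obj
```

Let's trace through this code step by step.

Initialize: running = 0.0
Entering loop: for m in range(3):
After iteration 1: m = 0, running = 1.0, obj = 1
After iteration 2: m = 1, running = 5.0, obj = 4
After iteration 3: m = 2, running = 14.0, obj = 9
Loop ends.

Final answer: 14.0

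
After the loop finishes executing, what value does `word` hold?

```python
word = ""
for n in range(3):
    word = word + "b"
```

Let's trace through this code step by step.

Initialize: word = ''
Entering loop: for n in range(3):
After iteration 1: n = 0, word = 'b'
After iteration 2: n = 1, word = 'bb'
After iteration 3: n = 2, word = 'bbb'
Loop ends.

Final answer: 'bbb'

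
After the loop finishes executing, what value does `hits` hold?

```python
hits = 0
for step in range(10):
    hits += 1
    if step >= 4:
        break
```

Let's trace through this code step by step.

Initialize: hits = 0
Entering loop: for step in range(10):
After iteration 1: step = 0, hits = 1
After iteration 2: step = 1, hits = 2
After iteration 3: step = 2, hits = 3
After iteration 4: step = 3, hits = 4
After iteration 5: step = 4, hits = 5
Loop ends.

Final answer: 5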